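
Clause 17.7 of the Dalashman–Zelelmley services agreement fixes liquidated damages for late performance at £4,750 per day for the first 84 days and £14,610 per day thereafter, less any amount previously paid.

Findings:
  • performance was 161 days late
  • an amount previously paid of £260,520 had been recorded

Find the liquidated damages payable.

First 84 days: 84 × £4,750 = £399,000
Remaining days: (161 − 84) × £14,610 = £1,124,970
Accrued per-day damages: £399,000 + £1,124,970 = £1,523,970
Less amount previously paid: £1,523,970 − £260,520 = £1,263,450

£1,263,450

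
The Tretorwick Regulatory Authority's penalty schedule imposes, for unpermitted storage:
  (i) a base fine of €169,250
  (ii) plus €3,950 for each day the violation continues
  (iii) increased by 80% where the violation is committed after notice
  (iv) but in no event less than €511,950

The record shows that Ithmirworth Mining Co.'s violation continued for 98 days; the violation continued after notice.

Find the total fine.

Per-day component: 98 × €3,950 = €387,100
Base plus per-day: €169,250 + €387,100 = €556,350
Enhancement: 80% of €556,350 = €445,080
Enhanced fine: €556,350 + €445,080 = €1,001,430
Minimum €511,950: €1,001,430 meets the minimum, no increase.

€1,001,430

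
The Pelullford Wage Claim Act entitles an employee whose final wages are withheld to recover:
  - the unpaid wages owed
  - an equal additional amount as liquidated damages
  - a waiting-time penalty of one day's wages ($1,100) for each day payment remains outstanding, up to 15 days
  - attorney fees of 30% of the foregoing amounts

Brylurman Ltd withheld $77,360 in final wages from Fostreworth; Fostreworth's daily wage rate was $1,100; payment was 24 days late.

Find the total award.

Liquidated damages (equal amount): $77,360
Penalty days: min(24, 15) = 15
Waiting-time penalty: 15 × $1,100 = $16,500
Subtotal: $77,360 + $77,360 + $16,500 = $171,220
Attorney fees: 30% of $171,220 = $51,366
Total award: $171,220 + $51,366 = $222,586

$222,586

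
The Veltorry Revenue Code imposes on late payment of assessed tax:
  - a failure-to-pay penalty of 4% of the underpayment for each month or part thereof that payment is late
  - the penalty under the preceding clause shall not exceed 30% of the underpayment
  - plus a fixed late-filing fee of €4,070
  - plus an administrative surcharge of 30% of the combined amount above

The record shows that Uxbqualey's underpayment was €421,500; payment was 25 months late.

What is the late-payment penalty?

Penalty: €169,676

Accrued rate: 4% × 25 = 100%, capped at 30% → 30%
Failure-to-pay penalty: 30% of €421,500 = €126,450
Penalty before surcharge: €126,450 + €4,070 = €130,520
Administrative surcharge: 30% of €130,520 = €39,156
Total penalty: €130,520 + €39,156 = €169,676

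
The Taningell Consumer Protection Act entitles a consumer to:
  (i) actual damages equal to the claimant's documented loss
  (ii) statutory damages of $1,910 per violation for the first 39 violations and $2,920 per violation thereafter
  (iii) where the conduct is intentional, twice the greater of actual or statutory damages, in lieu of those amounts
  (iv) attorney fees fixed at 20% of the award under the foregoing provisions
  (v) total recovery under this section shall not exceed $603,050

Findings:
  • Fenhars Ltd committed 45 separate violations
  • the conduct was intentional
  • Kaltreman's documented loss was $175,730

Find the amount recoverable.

Total recovery: $421,752

First 39 violations: 39 × $1,910 = $74,490
Remaining violations: (45 − 39) × $2,920 = $17,520
Statutory damages: $74,490 + $17,520 = $92,010
Greater of actual damages ($175,730) or statutory damages ($92,010): $175,730
Doubled: 2 × $175,730 = $351,460
Attorney fees: 20% of $351,460 = $70,292
Total before cap: $351,460 + $70,292 = $421,752
Cap at $603,050: $421,752 is within the cap, no reduction.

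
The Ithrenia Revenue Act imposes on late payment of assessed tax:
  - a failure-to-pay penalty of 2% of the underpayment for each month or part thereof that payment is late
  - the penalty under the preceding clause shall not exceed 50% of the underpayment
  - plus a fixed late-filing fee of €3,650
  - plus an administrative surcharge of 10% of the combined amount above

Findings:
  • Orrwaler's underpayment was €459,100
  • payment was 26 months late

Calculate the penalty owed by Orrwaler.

Accrued rate: 2% × 26 = 52%, capped at 50% → 50%
Failure-to-pay penalty: 50% of €459,100 = €229,550
Penalty before surcharge: €229,550 + €3,650 = €233,200
Administrative surcharge: 10% of €233,200 = €23,320
Total penalty: €233,200 + €23,320 = €256,520

Penalty: €256,520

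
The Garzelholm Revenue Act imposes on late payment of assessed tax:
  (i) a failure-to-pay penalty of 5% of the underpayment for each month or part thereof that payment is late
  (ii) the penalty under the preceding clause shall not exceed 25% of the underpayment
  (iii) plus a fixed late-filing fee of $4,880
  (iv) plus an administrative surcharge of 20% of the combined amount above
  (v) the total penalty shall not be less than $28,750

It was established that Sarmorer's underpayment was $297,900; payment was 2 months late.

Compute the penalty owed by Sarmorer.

Accrued rate: 5% × 2 = 10%, capped at 25% → 10%
Failure-to-pay penalty: 10% of $297,900 = $29,790
Penalty before surcharge: $29,790 + $4,880 = $34,670
Administrative surcharge: 20% of $34,670 = $6,934
Total penalty: $34,670 + $6,934 = $41,604
Minimum $28,750: $41,604 meets the minimum, no increase.

$41,604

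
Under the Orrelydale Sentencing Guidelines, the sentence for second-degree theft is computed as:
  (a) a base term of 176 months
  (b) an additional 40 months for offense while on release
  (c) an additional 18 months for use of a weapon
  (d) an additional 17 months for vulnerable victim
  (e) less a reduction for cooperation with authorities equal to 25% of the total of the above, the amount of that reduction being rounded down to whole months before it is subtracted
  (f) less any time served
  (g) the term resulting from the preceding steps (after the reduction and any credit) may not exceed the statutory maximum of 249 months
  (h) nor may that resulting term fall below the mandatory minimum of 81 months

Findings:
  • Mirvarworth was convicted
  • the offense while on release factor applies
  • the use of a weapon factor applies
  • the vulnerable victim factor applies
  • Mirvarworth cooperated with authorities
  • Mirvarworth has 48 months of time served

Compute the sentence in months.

Offense while on release enhancement: +40 months
Use of a weapon enhancement: +18 months
Vulnerable victim enhancement: +17 months
Adjusted term: 176 months + 40 months + 18 months + 17 months = 251 months
Cooperation with authorities reduction: 25% of 251 months = 62 months (rounded down)
After reduction: 251 − 62 = 189 months
Less time served: 189 months − 48 months = 141 months
Cap at 249 months: 141 months is within the cap, no reduction.
Minimum 81 months: 141 months meets the minimum, no increase.

141 months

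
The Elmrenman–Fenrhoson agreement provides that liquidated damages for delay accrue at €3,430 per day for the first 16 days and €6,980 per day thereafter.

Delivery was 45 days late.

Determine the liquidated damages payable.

First 16 days: 16 × €3,430 = €54,880
Remaining days: (45 − 16) × €6,980 = €202,420
Accrued per-day damages: €54,880 + €202,420 = €257,300

€257,300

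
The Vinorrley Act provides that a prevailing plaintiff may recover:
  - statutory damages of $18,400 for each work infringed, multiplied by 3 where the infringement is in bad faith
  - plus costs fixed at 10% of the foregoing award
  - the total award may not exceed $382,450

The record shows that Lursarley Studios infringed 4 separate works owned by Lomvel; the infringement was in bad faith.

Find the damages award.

Award: $242,880

Statutory damages: 4 × $18,400 = $73,600
Trebled: 3 × $73,600 = $220,800
Costs: 10% of $220,800 = $22,080
Award plus costs: $220,800 + $22,080 = $242,880
Cap at $382,450: $242,880 is within the cap, no reduction.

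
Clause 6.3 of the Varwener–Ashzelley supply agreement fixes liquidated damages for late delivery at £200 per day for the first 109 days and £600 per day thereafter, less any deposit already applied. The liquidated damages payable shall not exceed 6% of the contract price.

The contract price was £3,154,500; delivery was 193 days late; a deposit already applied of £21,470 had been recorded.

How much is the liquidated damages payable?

First 109 days: 109 × £200 = £21,800
Remaining days: (193 − 109) × £600 = £50,400
Accrued per-day damages: £21,800 + £50,400 = £72,200
Less deposit already applied: £72,200 − £21,470 = £50,730
Cap: 6% of £3,154,500 = £189,270
Cap at £189,270: £50,730 is within the cap, no reduction.

£50,730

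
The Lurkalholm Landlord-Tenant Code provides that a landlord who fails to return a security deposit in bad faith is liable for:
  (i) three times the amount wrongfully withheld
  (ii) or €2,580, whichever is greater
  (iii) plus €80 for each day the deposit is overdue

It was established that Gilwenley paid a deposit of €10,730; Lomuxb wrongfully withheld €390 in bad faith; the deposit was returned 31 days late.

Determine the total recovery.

Recovery: €5,060

Trebled: 3 × €390 = €1,170
Minimum €2,580: €1,170 is below the minimum → €2,580
Late-return penalty: 31 × €80 = €2,480
Damages plus late penalty: €2,580 + €2,480 = €5,060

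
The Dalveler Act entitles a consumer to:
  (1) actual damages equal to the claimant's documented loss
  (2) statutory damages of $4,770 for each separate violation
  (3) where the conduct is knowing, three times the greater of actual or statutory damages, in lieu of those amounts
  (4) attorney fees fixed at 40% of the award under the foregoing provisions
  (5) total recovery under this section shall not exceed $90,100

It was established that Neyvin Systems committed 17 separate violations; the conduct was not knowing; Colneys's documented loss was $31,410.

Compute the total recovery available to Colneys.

$90,100

Statutory damages: 17 × $4,770 = $81,090
Conduct not knowing: the in-lieu enhancement does not apply.
Actual plus statutory damages: $31,410 + $81,090 = $112,500
Attorney fees: 40% of $112,500 = $45,000
Total before cap: $112,500 + $45,000 = $157,500
Cap at $90,100: $157,500 exceeds the cap → $90,100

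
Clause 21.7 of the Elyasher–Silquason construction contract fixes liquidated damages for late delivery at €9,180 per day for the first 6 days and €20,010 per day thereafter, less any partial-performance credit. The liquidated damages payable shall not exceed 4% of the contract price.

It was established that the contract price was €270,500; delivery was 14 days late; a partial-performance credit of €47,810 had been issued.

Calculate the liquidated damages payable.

€10,820

First 6 days: 6 × €9,180 = €55,080
Remaining days: (14 − 6) × €20,010 = €160,080
Accrued per-day damages: €55,080 + €160,080 = €215,160
Less partial-performance credit: €215,160 − €47,810 = €167,350
Cap: 4% of €270,500 = €10,820
Cap at €10,820: €167,350 exceeds the cap → €10,820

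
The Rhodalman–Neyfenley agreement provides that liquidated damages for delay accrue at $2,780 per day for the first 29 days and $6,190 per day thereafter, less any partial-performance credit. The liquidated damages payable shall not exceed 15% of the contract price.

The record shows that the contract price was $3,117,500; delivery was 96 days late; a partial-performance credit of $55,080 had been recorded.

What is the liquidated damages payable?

First 29 days: 29 × $2,780 = $80,620
Remaining days: (96 − 29) × $6,190 = $414,730
Accrued per-day damages: $80,620 + $414,730 = $495,350
Less partial-performance credit: $495,350 − $55,080 = $440,270
Cap: 15% of $3,117,500 = $467,625
Cap at $467,625: $440,270 is within the cap, no reduction.

$440,270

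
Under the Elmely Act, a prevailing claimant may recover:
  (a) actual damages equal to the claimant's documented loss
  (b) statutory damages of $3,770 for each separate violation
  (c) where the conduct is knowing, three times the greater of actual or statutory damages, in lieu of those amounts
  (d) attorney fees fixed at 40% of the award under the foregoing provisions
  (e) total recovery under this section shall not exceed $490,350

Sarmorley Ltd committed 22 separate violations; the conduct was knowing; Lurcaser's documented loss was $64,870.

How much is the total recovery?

Statutory damages: 22 × $3,770 = $82,940
Greater of actual damages ($64,870) or statutory damages ($82,940): $82,940
Trebled: 3 × $82,940 = $248,820
Attorney fees: 40% of $248,820 = $99,528
Total before cap: $248,820 + $99,528 = $348,348
Cap at $490,350: $348,348 is within the cap, no reduction.

Total recovery: $348,348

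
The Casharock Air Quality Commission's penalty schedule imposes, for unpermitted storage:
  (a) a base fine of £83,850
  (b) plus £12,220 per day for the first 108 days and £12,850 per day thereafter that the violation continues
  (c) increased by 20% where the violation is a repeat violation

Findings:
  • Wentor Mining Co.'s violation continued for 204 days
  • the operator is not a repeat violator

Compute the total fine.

First 108 days: 108 × £12,220 = £1,319,760
Remaining days: (204 − 108) × £12,850 = £1,233,600
Per-day component: £1,319,760 + £1,233,600 = £2,553,360
Base plus per-day: £83,850 + £2,553,360 = £2,637,210
The operator is not a repeat violator: no 20% increase.

£2,637,210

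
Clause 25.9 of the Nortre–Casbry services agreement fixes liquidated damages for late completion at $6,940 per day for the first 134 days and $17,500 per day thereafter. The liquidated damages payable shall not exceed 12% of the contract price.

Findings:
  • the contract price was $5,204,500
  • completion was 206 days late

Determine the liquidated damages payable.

Liquidated damages: $624,540

First 134 days: 134 × $6,940 = $929,960
Remaining days: (206 − 134) × $17,500 = $1,260,000
Accrued per-day damages: $929,960 + $1,260,000 = $2,189,960
Cap: 12% of $5,204,500 = $624,540
Cap at $624,540: $2,189,960 exceeds the cap → $624,540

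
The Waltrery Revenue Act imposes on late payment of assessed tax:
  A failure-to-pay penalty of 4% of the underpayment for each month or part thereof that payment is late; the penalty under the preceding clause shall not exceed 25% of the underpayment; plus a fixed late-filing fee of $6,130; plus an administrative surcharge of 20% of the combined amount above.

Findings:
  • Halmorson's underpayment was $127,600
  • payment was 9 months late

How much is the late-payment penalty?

Accrued rate: 4% × 9 = 36%, capped at 25% → 25%
Failure-to-pay penalty: 25% of $127,600 = $31,900
Penalty before surcharge: $31,900 + $6,130 = $38,030
Administrative surcharge: 20% of $38,030 = $7,606
Total penalty: $38,030 + $7,606 = $45,636

$45,636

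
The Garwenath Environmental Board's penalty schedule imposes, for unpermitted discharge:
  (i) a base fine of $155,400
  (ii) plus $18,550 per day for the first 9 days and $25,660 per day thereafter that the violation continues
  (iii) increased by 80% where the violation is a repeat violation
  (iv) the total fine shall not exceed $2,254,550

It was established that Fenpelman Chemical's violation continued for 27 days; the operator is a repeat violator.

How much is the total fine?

$1,411,614

First 9 days: 9 × $18,550 = $166,950
Remaining days: (27 − 9) × $25,660 = $461,880
Per-day component: $166,950 + $461,880 = $628,830
Base plus per-day: $155,400 + $628,830 = $784,230
Enhancement: 80% of $784,230 = $627,384
Enhanced fine: $784,230 + $627,384 = $1,411,614
Cap at $2,254,550: $1,411,614 is within the cap, no reduction.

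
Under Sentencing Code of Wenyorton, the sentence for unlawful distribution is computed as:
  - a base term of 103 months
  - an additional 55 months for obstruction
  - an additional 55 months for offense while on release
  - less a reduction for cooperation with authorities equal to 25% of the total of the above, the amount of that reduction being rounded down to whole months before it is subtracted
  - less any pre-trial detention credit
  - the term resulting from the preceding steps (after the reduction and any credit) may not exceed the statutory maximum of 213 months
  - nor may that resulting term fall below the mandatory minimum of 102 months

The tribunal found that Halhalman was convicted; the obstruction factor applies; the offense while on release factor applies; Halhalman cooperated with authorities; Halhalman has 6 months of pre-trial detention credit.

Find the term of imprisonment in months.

Obstruction enhancement: +55 months
Offense while on release enhancement: +55 months
Adjusted term: 103 months + 55 months + 55 months = 213 months
Cooperation with authorities reduction: 25% of 213 months = 53 months (rounded down)
After reduction: 213 − 53 = 160 months
Less pre-trial detention credit: 160 months − 6 months = 154 months
Cap at 213 months: 154 months is within the cap, no reduction.
Minimum 102 months: 154 months meets the minimum, no increase.

154 months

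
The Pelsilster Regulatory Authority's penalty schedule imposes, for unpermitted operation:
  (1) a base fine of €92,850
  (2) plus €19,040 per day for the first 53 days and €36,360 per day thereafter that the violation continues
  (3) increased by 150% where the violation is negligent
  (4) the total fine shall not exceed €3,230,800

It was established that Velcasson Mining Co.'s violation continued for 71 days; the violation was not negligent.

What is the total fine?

€1,756,450

First 53 days: 53 × €19,040 = €1,009,120
Remaining days: (71 − 53) × €36,360 = €654,480
Per-day component: €1,009,120 + €654,480 = €1,663,600
Base plus per-day: €92,850 + €1,663,600 = €1,756,450
The violation was not negligent: no 150% increase.
Cap at €3,230,800: €1,756,450 is within the cap, no reduction.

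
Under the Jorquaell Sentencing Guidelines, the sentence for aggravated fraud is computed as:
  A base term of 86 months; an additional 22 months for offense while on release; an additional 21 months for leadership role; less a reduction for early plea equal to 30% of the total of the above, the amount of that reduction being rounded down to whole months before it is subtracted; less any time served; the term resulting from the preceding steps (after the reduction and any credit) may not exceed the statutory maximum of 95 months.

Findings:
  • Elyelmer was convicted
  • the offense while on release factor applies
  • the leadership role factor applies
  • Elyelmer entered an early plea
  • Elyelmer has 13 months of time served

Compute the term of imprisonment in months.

78 months

Offense while on release enhancement: +22 months
Leadership role enhancement: +21 months
Adjusted term: 86 months + 22 months + 21 months = 129 months
Early plea reduction: 30% of 129 months = 38 months (rounded down)
After reduction: 129 − 38 = 91 months
Less time served: 91 months − 13 months = 78 months
Cap at 95 months: 78 months is within the cap, no reduction.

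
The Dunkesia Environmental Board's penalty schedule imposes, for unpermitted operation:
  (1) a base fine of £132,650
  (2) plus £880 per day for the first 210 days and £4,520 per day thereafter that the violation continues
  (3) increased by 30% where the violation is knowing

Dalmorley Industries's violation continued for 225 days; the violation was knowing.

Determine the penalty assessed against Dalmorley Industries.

First 210 days: 210 × £880 = £184,800
Remaining days: (225 − 210) × £4,520 = £67,800
Per-day component: £184,800 + £67,800 = £252,600
Base plus per-day: £132,650 + £252,600 = £385,250
Enhancement: 30% of £385,250 = £115,575
Enhanced fine: £385,250 + £115,575 = £500,825

£500,825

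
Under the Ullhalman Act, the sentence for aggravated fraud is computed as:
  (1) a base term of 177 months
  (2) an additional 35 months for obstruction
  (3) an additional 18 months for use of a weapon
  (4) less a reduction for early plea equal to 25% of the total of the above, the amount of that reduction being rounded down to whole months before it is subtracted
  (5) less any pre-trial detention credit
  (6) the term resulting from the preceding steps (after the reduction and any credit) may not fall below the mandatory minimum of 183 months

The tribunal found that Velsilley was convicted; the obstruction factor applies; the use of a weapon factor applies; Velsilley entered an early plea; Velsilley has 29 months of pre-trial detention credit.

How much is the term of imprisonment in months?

183 months

Obstruction enhancement: +35 months
Use of a weapon enhancement: +18 months
Adjusted term: 177 months + 35 months + 18 months = 230 months
Early plea reduction: 25% of 230 months = 57 months (rounded down)
After reduction: 230 − 57 = 173 months
Less pre-trial detention credit: 173 months − 29 months = 144 months
Minimum 183 months: 144 months is below the minimum → 183 months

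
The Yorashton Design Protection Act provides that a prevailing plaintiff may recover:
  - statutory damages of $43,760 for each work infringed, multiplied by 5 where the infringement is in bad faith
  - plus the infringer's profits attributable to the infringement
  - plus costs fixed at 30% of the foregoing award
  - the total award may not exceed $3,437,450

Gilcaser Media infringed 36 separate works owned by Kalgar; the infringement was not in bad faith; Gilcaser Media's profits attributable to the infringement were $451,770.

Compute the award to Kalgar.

Statutory damages: 36 × $43,760 = $1,575,360
Infringement not in bad faith: no ×5 enhancement.
Combined award: $1,575,360 + $451,770 = $2,027,130
Costs: 30% of $2,027,130 = $608,139
Award plus costs: $2,027,130 + $608,139 = $2,635,269
Cap at $3,437,450: $2,635,269 is within the cap, no reduction.

Award: $2,635,269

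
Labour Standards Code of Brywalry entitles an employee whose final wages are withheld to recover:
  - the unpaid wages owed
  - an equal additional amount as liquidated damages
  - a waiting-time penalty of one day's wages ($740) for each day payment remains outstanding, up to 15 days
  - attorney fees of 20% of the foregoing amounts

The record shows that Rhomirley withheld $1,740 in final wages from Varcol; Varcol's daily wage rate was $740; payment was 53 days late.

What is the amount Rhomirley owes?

Liquidated damages (equal amount): $1,740
Penalty days: min(53, 15) = 15
Waiting-time penalty: 15 × $740 = $11,100
Subtotal: $1,740 + $1,740 + $11,100 = $14,580
Attorney fees: 20% of $14,580 = $2,916
Total award: $14,580 + $2,916 = $17,496

$17,496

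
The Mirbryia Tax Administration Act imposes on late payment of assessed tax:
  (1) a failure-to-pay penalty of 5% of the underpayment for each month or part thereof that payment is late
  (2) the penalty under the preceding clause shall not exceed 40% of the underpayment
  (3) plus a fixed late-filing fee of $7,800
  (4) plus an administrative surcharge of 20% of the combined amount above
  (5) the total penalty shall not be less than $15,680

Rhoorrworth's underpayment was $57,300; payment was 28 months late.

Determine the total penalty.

Penalty: $36,864

Accrued rate: 5% × 28 = 140%, capped at 40% → 40%
Failure-to-pay penalty: 40% of $57,300 = $22,920
Penalty before surcharge: $22,920 + $7,800 = $30,720
Administrative surcharge: 20% of $30,720 = $6,144
Total penalty: $30,720 + $6,144 = $36,864
Minimum $15,680: $36,864 meets the minimum, no increase.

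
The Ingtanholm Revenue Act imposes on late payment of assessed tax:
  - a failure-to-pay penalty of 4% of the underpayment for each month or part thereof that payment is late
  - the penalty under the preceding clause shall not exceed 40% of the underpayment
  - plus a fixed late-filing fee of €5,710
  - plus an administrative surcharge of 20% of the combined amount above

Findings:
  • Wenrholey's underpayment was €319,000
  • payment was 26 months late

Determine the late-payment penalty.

Accrued rate: 4% × 26 = 104%, capped at 40% → 40%
Failure-to-pay penalty: 40% of €319,000 = €127,600
Penalty before surcharge: €127,600 + €5,710 = €133,310
Administrative surcharge: 20% of €133,310 = €26,662
Total penalty: €133,310 + €26,662 = €159,972

€159,972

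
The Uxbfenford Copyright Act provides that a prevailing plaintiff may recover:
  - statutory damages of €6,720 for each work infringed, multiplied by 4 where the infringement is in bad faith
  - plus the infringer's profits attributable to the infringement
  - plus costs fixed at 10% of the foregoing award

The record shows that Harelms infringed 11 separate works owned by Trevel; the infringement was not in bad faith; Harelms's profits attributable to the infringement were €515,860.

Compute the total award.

€648,758

Statutory damages: 11 × €6,720 = €73,920
Infringement not in bad faith: no ×4 enhancement.
Combined award: €73,920 + €515,860 = €589,780
Costs: 10% of €589,780 = €58,978
Award plus costs: €589,780 + €58,978 = €648,758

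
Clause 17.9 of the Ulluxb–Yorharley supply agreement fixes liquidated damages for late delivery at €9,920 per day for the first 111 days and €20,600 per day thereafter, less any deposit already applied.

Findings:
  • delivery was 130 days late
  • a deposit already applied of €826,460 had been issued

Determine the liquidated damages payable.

€666,060

First 111 days: 111 × €9,920 = €1,101,120
Remaining days: (130 − 111) × €20,600 = €391,400
Accrued per-day damages: €1,101,120 + €391,400 = €1,492,520
Less deposit already applied: €1,492,520 − €826,460 = €666,060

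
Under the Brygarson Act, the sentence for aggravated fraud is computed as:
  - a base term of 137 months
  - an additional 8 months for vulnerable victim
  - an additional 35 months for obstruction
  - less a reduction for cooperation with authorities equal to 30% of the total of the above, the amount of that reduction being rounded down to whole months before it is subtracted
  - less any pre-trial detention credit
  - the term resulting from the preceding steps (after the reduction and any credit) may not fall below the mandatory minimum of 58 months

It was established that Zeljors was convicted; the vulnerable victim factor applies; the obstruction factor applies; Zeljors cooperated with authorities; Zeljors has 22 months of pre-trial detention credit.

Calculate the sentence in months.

104 months

Vulnerable victim enhancement: +8 months
Obstruction enhancement: +35 months
Adjusted term: 137 months + 8 months + 35 months = 180 months
Cooperation with authorities reduction: 30% of 180 months = 54 months (rounded down)
After reduction: 180 − 54 = 126 months
Less pre-trial detention credit: 126 months − 22 months = 104 months
Minimum 58 months: 104 months meets the minimum, no increase.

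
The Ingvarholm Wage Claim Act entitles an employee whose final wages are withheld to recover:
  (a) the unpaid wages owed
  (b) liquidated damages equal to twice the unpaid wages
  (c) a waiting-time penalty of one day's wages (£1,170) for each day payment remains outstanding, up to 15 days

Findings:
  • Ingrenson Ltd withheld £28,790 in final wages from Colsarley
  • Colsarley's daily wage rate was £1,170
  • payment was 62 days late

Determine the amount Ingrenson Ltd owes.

Doubled: 2 × £28,790 = £57,580
Penalty days: min(62, 15) = 15
Waiting-time penalty: 15 × £1,170 = £17,550
Total award: £28,790 + £57,580 + £17,550 = £103,920

£103,920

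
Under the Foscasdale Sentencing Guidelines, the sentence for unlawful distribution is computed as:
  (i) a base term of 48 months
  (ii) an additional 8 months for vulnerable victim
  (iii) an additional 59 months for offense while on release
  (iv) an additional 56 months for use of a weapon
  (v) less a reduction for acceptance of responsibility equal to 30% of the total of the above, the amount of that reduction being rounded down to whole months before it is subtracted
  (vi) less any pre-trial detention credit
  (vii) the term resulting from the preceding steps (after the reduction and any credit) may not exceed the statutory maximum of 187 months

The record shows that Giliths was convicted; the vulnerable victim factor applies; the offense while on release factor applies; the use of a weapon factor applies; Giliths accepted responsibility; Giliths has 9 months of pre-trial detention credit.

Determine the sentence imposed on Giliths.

Sentence: 111 months

Vulnerable victim enhancement: +8 months
Offense while on release enhancement: +59 months
Use of a weapon enhancement: +56 months
Adjusted term: 48 months + 8 months + 59 months + 56 months = 171 months
Acceptance of responsibility reduction: 30% of 171 months = 51 months (rounded down)
After reduction: 171 − 51 = 120 months
Less pre-trial detention credit: 120 months − 9 months = 111 months
Cap at 187 months: 111 months is within the cap, no reduction.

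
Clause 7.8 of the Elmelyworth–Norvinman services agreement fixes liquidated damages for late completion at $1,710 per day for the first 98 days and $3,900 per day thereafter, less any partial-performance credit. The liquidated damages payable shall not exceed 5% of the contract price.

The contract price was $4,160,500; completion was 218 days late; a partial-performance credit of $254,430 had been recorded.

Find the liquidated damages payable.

First 98 days: 98 × $1,710 = $167,580
Remaining days: (218 − 98) × $3,900 = $468,000
Accrued per-day damages: $167,580 + $468,000 = $635,580
Less partial-performance credit: $635,580 − $254,430 = $381,150
Cap: 5% of $4,160,500 = $208,025
Cap at $208,025: $381,150 exceeds the cap → $208,025

$208,025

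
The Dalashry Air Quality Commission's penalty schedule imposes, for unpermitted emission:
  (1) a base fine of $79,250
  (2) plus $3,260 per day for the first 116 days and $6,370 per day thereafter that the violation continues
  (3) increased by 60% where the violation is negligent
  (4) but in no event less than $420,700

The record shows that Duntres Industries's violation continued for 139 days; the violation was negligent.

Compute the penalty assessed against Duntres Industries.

Civil penalty: $966,272

First 116 days: 116 × $3,260 = $378,160
Remaining days: (139 − 116) × $6,370 = $146,510
Per-day component: $378,160 + $146,510 = $524,670
Base plus per-day: $79,250 + $524,670 = $603,920
Enhancement: 60% of $603,920 = $362,352
Enhanced fine: $603,920 + $362,352 = $966,272
Minimum $420,700: $966,272 meets the minimum, no increase.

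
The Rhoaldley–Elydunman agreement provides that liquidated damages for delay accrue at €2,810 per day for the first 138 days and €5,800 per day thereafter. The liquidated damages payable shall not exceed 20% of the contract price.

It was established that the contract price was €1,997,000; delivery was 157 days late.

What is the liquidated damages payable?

Liquidated damages: €399,400

First 138 days: 138 × €2,810 = €387,780
Remaining days: (157 − 138) × €5,800 = €110,200
Accrued per-day damages: €387,780 + €110,200 = €497,980
Cap: 20% of €1,997,000 = €399,400
Cap at €399,400: €497,980 exceeds the cap → €399,400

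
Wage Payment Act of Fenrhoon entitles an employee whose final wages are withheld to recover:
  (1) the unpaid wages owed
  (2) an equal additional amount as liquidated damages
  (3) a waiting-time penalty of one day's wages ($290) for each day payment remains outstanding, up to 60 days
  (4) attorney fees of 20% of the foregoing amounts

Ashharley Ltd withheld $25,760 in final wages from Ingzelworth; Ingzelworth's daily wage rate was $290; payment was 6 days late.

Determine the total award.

$63,912

Liquidated damages (equal amount): $25,760
Penalty days: min(6, 60) = 6
Waiting-time penalty: 6 × $290 = $1,740
Subtotal: $25,760 + $25,760 + $1,740 = $53,260
Attorney fees: 20% of $53,260 = $10,652
Total award: $53,260 + $10,652 = $63,912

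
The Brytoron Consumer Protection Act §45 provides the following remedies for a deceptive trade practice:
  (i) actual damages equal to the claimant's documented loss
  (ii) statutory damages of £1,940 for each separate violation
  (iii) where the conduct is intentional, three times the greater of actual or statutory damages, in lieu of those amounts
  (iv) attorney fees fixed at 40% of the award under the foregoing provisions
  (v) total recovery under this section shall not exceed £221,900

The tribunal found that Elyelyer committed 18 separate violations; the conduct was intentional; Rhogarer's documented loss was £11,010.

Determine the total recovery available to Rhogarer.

£146,664

Statutory damages: 18 × £1,940 = £34,920
Greater of actual damages (£11,010) or statutory damages (£34,920): £34,920
Trebled: 3 × £34,920 = £104,760
Attorney fees: 40% of £104,760 = £41,904
Total before cap: £104,760 + £41,904 = £146,664
Cap at £221,900: £146,664 is within the cap, no reduction.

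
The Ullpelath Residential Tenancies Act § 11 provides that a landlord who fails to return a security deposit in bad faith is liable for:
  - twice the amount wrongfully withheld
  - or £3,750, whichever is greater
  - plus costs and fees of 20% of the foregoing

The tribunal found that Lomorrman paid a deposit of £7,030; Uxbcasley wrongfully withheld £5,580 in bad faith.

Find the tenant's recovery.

Doubled: 2 × £5,580 = £11,160
Minimum £3,750: £11,160 meets the minimum, no increase.
Costs and fees: 20% of £11,160 = £2,232
Total recovery: £11,160 + £2,232 = £13,392

£13,392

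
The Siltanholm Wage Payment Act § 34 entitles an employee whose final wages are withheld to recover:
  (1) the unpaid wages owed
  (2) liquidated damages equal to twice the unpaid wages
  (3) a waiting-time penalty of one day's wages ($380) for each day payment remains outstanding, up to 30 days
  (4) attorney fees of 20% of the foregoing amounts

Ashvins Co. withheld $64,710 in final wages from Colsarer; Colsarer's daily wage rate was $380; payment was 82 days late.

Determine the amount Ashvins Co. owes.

$246,636

Doubled: 2 × $64,710 = $129,420
Penalty days: min(82, 30) = 30
Waiting-time penalty: 30 × $380 = $11,400
Subtotal: $64,710 + $129,420 + $11,400 = $205,530
Attorney fees: 20% of $205,530 = $41,106
Total award: $205,530 + $41,106 = $246,636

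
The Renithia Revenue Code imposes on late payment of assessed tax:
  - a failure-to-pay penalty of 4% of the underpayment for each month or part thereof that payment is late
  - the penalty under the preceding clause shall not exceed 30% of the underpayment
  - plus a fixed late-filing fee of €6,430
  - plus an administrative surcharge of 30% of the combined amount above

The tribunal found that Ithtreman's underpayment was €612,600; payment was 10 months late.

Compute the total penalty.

Accrued rate: 4% × 10 = 40%, capped at 30% → 30%
Failure-to-pay penalty: 30% of €612,600 = €183,780
Penalty before surcharge: €183,780 + €6,430 = €190,210
Administrative surcharge: 30% of €190,210 = €57,063
Total penalty: €190,210 + €57,063 = €247,273

€247,273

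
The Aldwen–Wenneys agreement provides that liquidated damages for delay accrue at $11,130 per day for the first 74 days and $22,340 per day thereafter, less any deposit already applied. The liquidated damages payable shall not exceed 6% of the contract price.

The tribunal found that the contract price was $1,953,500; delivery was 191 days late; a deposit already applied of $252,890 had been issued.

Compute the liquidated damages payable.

First 74 days: 74 × $11,130 = $823,620
Remaining days: (191 − 74) × $22,340 = $2,613,780
Accrued per-day damages: $823,620 + $2,613,780 = $3,437,400
Less deposit already applied: $3,437,400 − $252,890 = $3,184,510
Cap: 6% of $1,953,500 = $117,210
Cap at $117,210: $3,184,510 exceeds the cap → $117,210

Liquidated damages: $117,210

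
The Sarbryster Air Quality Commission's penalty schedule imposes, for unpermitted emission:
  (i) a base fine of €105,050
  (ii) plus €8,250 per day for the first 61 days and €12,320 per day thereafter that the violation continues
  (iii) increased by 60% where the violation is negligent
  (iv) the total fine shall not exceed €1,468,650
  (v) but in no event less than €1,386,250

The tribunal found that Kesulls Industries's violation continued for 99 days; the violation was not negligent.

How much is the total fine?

First 61 days: 61 × €8,250 = €503,250
Remaining days: (99 − 61) × €12,320 = €468,160
Per-day component: €503,250 + €468,160 = €971,410
Base plus per-day: €105,050 + €971,410 = €1,076,460
The violation was not negligent: no 60% increase.
Cap at €1,468,650: €1,076,460 is within the cap, no reduction.
Minimum €1,386,250: €1,076,460 is below the minimum → €1,386,250

€1,386,250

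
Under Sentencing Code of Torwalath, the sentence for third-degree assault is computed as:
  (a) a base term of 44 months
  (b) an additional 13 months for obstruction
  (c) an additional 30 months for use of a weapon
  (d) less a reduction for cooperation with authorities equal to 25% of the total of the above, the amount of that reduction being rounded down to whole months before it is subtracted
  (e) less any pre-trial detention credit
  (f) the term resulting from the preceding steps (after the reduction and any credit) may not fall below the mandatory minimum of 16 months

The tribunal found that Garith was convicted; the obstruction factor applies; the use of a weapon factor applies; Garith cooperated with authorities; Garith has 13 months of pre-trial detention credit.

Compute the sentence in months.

53 months

Obstruction enhancement: +13 months
Use of a weapon enhancement: +30 months
Adjusted term: 44 months + 13 months + 30 months = 87 months
Cooperation with authorities reduction: 25% of 87 months = 21 months (rounded down)
After reduction: 87 − 21 = 66 months
Less pre-trial detention credit: 66 months − 13 months = 53 months
Minimum 16 months: 53 months meets the minimum, no increase.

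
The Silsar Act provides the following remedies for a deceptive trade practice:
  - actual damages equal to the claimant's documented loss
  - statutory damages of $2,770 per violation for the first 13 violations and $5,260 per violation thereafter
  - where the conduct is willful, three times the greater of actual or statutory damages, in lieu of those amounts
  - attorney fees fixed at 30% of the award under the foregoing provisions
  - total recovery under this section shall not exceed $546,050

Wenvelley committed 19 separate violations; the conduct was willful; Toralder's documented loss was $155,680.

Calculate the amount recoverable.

$546,050

First 13 violations: 13 × $2,770 = $36,010
Remaining violations: (19 − 13) × $5,260 = $31,560
Statutory damages: $36,010 + $31,560 = $67,570
Greater of actual damages ($155,680) or statutory damages ($67,570): $155,680
Trebled: 3 × $155,680 = $467,040
Attorney fees: 30% of $467,040 = $140,112
Total before cap: $467,040 + $140,112 = $607,152
Cap at $546,050: $607,152 exceeds the cap → $546,050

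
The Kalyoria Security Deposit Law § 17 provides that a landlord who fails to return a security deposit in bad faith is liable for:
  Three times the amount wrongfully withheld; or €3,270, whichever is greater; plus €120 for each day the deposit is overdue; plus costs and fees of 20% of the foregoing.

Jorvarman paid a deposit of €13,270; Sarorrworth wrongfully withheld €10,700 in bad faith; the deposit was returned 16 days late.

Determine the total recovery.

Trebled: 3 × €10,700 = €32,100
Minimum €3,270: €32,100 meets the minimum, no increase.
Late-return penalty: 16 × €120 = €1,920
Damages plus late penalty: €32,100 + €1,920 = €34,020
Costs and fees: 20% of €34,020 = €6,804
Total recovery: €34,020 + €6,804 = €40,824

€40,824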